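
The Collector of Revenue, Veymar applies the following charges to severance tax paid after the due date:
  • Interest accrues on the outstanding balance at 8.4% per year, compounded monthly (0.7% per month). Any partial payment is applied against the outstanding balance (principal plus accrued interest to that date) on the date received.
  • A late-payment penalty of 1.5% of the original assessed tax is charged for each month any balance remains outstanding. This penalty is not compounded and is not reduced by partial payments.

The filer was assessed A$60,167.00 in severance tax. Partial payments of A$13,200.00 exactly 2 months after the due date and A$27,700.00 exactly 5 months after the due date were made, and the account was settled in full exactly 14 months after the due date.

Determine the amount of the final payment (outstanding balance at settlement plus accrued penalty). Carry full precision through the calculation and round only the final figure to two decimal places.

Balance at month 2: A$60,167.0000 × (1 + 0.007)^2 = A$61,012.2862…
After A$13,200.00 payment: A$61,012.2862… − A$13,200.00 = A$47,812.2862…
Balance at month 5: A$47,812.2862… × (1 + 0.007)^3 = A$48,823.3890…
After A$27,700.00 payment: A$48,823.3890… − A$27,700.00 = A$21,123.3890…
Balance at month 14: A$21,123.3890… × (1 + 0.007)^9 = A$22,492.0392…
Penalty: 14 × 1.5% × A$60,167.00 = A$12,635.07
Final settlement = outstanding balance + penalty = A$22,492.0392… + A$12,635.07 = A$35,127.11

A$35,127.11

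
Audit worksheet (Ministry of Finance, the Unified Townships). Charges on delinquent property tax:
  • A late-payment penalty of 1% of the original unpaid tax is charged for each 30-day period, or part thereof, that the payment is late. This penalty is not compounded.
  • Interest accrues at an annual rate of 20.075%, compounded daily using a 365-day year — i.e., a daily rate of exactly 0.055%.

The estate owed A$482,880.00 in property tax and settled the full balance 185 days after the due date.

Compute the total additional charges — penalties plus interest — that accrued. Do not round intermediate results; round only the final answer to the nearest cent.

Penalty periods: ⌈185/30⌉ = 7; penalty = 7 × 1% × A$482,880.00 = A$33,801.60
Interest: A$482,880.00 × ((1 + 0.00055)^185 − 1) = A$482,880.00 × 0.10707569… = A$51,704.7111…
Penalties + interest = A$33,801.6000 + A$51,704.7111… = A$85,506.31

A$85,506.31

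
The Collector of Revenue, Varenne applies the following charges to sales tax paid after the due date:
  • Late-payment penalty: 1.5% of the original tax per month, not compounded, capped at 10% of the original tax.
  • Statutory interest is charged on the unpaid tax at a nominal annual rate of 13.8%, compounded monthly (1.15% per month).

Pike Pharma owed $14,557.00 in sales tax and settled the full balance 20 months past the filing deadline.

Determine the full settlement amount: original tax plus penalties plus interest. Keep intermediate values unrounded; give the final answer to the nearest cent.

$19,753.11

Penalty (uncapped): 20 × 1.5% × $14,557.00 = $4,367.10; cap = 10% × $14,557.00 = $1,455.70 → penalty = $1,455.70
Interest: $14,557.00 × ((1 + 0.0115)^20 − 1) = $14,557.00 × 0.2569492… = $3,740.4102…
Total = $14,557.00 + $1,455.7000 + $3,740.4102… = $19,753.11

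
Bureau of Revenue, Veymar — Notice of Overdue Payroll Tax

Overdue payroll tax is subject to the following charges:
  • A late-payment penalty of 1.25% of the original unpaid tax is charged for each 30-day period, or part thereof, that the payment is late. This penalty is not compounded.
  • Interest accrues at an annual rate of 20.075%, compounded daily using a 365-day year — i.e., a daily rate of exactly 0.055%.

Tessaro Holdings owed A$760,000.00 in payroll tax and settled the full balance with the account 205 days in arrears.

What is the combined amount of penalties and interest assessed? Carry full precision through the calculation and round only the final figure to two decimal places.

A$157,181.20

Penalty periods: ⌈205/30⌉ = 7; penalty = 7 × 1.25% × A$760,000.00 = A$66,500.00
Interest: A$760,000.00 × ((1 + 0.00055)^205 − 1) = A$760,000.00 × 0.11931737… = A$90,681.1984…
Penalties + interest = A$66,500.0000 + A$90,681.1984… = A$157,181.20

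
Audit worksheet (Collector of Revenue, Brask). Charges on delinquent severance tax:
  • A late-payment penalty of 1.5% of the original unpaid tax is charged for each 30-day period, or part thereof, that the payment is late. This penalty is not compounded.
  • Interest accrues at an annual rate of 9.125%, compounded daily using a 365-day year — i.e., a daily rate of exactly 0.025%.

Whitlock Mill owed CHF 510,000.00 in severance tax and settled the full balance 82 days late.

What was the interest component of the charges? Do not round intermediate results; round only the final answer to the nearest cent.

Interest: CHF 510,000.00 × ((1 + 0.00025)^82 − 1) = CHF 510,000.00 × 0.02070895… = CHF 10,561.5661…

CHF 10,561.57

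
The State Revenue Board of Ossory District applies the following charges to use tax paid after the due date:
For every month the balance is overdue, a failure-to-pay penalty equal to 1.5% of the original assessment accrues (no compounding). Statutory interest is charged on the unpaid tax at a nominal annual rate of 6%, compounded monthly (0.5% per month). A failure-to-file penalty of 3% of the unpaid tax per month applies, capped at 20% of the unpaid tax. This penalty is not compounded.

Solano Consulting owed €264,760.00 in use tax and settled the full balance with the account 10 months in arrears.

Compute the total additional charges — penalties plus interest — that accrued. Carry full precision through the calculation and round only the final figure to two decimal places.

Failure-to-file: 10 × 3% × €264,760.00 = €79,428.00, capped at 20% × €264,760.00 = €52,952.00
Failure-to-pay penalty: 10 × 1.5% × €264,760.00 = €39,714.00
Interest: €264,760.00 × ((1 + 0.005)^10 − 1) = €264,760.00 × 0.0511401… = €13,539.8614…
Penalties + interest = €92,666.0000 + €13,539.8614… = €106,205.86

€106,205.86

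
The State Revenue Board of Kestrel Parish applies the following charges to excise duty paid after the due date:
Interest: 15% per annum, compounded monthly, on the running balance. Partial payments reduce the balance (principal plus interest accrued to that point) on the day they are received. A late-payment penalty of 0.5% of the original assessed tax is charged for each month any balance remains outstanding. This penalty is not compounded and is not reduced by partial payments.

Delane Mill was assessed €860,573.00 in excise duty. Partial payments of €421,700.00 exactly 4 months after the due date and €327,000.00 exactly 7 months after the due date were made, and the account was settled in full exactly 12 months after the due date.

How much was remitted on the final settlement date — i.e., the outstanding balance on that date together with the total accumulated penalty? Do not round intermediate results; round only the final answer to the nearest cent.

Monthly rate = 15% ÷ 12 = 1.25%
Balance at month 4: €860,573.0000 × (1 + 0.0125)^4 = €904,415.1814…
After €421,700.00 payment: €904,415.1814… − €421,700.00 = €482,715.1814…
Balance at month 7: €482,715.1814… × (1 + 0.0125)^3 = €501,044.2163…
After €327,000.00 payment: €501,044.2163… − €327,000.00 = €174,044.2163…
Balance at month 12: €174,044.2163… × (1 + 0.0125)^5 = €185,197.3445…
Penalty: 12 × 0.5% × €860,573.00 = €51,634.38
Final settlement = outstanding balance + penalty = €185,197.3445… + €51,634.38 = €236,831.72

€236,831.72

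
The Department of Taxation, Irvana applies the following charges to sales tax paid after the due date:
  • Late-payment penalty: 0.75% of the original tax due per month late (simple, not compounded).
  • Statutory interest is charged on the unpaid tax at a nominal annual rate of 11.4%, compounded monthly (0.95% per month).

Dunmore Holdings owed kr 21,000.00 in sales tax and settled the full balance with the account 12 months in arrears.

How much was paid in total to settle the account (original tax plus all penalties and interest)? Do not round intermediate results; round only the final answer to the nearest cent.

Late-payment penalty: 12 × 0.75% × kr 21,000.00 = kr 1,890.00
Interest: kr 21,000.00 × ((1 + 0.0095)^12 − 1) = kr 21,000.00 × 0.1201492… = kr 2,523.1335…
Total = kr 21,000.00 + kr 1,890.0000 + kr 2,523.1335… = kr 25,413.13

kr 25,413.13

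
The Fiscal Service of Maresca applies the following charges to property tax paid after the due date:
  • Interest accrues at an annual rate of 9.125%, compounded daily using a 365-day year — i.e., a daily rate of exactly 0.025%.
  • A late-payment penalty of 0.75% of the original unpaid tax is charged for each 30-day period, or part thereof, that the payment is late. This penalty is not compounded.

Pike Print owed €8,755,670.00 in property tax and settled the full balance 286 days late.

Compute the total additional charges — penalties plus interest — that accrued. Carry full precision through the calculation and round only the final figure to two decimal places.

€1,305,545.28

Penalty periods: ⌈286/30⌉ = 10; penalty = 10 × 0.75% × €8,755,670.00 = €656,675.25
Interest: €8,755,670.00 × ((1 + 0.00025)^286 − 1) = €8,755,670.00 × 0.07410855… = €648,870.0291…
Penalties + interest = €656,675.2500 + €648,870.0291… = €1,305,545.28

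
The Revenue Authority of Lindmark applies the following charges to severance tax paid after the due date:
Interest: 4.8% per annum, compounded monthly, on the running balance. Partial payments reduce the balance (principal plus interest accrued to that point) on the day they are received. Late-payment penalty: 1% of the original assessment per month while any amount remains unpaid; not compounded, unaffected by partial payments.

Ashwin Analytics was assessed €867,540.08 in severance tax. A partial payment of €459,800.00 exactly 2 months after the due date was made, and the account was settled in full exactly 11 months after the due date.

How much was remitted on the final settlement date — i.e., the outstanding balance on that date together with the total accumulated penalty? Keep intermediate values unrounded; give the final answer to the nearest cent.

€525,293.79

Monthly rate = 4.8% ÷ 12 = 0.4%
Balance at month 2: €867,540.0800 × (1 + 0.004)^2 = €874,494.2813…
After €459,800.00 payment: €874,494.2813… − €459,800.00 = €414,694.2813…
Balance at month 11: €414,694.2813… × (1 + 0.004)^9 = €429,864.3821…
Penalty: 11 × 1% × €867,540.08 = €95,429.41…
Final settlement = outstanding balance + penalty = €429,864.3821… + €95,429.41… = €525,293.79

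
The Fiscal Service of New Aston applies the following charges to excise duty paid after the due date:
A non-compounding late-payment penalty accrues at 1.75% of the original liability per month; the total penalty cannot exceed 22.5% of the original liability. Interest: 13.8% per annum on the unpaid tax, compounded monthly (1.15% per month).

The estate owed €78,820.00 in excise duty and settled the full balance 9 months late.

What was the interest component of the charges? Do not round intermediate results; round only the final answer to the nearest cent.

Interest: €78,820.00 × ((1 + 0.0115)^9 − 1) = €78,820.00 × 0.1083910… = €8,543.3773…

€8,543.38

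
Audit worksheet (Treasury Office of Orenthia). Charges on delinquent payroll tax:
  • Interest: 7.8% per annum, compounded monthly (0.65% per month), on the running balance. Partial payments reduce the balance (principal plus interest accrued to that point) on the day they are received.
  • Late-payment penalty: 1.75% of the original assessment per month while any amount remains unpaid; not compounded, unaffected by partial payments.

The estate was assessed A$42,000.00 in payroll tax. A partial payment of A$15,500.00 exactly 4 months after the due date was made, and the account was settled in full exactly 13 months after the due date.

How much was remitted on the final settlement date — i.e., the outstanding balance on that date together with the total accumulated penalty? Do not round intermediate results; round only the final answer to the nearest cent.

Balance at month 4: A$42,000.0000 × (1 + 0.0065)^4 = A$43,102.6932…
After A$15,500.00 payment: A$43,102.6932… − A$15,500.00 = A$27,602.6932…
Balance at month 13: A$27,602.6932… × (1 + 0.0065)^9 = A$29,260.0775…
Penalty: 13 × 1.75% × A$42,000.00 = A$9,555.00
Final settlement = outstanding balance + penalty = A$29,260.0775… + A$9,555.00 = A$38,815.08

A$38,815.08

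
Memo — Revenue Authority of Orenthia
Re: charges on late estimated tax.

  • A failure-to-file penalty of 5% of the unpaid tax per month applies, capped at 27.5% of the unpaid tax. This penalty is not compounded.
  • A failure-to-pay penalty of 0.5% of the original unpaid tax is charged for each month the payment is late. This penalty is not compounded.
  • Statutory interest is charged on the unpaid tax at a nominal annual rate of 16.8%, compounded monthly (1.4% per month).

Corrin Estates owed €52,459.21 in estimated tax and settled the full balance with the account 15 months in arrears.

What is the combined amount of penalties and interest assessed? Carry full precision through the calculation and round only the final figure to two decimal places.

€30,525.10

Failure-to-file: 15 × 5% × €52,459.21 = €39,344.41…, capped at 27.5% × €52,459.21 = €14,426.28…
Failure-to-pay penalty: 15 × 0.5% × €52,459.21 = €3,934.44…
Interest: €52,459.21 × ((1 + 0.014)^15 − 1) = €52,459.21 × 0.2318826… = €12,164.3786…
Penalties + interest = €18,360.7235 + €12,164.3786… = €30,525.10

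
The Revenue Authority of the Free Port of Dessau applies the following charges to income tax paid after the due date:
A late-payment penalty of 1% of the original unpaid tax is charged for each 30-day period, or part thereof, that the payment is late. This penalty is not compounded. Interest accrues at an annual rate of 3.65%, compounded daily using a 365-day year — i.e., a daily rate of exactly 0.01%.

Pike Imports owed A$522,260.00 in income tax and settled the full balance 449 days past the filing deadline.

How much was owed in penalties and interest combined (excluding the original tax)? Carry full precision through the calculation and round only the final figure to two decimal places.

Penalty periods: ⌈449/30⌉ = 15; penalty = 15 × 1% × A$522,260.00 = A$78,339.00
Interest: A$522,260.00 × ((1 + 0.0001)^449 − 1) = A$522,260.00 × 0.04592091… = A$23,982.6568…
Penalties + interest = A$78,339.0000 + A$23,982.6568… = A$102,321.66

A$102,321.66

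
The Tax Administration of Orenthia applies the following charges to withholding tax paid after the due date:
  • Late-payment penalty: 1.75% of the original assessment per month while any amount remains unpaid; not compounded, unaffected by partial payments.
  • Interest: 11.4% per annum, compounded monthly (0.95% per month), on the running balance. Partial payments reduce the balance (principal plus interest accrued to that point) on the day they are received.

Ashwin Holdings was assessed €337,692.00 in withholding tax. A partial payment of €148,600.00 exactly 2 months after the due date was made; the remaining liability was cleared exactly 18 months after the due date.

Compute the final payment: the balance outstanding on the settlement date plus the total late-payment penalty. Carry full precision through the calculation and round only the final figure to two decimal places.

€333,848.01

Balance at month 2: €337,692.0000 × (1 + 0.0095)^2 = €344,138.6247…
After €148,600.00 payment: €344,138.6247… − €148,600.00 = €195,538.6247…
Balance at month 18: €195,538.6247… × (1 + 0.0095)^16 = €227,475.0288…
Penalty: 18 × 1.75% × €337,692.00 = €106,372.98
Final settlement = outstanding balance + penalty = €227,475.0288… + €106,372.98 = €333,848.01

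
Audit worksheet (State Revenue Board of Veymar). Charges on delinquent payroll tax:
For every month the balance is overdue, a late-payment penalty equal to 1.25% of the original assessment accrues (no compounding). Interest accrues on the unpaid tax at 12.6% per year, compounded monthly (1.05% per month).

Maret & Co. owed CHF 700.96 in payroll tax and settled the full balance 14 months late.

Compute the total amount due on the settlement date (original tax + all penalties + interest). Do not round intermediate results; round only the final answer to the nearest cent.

Late-payment penalty: 14 × 1.25% × CHF 700.96 = CHF 122.67…
Interest: CHF 700.96 × ((1 + 0.0105)^14 − 1) = CHF 700.96 × 0.1574666… = CHF 110.3778…
Total = CHF 700.96 + CHF 122.6680 + CHF 110.3778… = CHF 934.01

CHF 934.01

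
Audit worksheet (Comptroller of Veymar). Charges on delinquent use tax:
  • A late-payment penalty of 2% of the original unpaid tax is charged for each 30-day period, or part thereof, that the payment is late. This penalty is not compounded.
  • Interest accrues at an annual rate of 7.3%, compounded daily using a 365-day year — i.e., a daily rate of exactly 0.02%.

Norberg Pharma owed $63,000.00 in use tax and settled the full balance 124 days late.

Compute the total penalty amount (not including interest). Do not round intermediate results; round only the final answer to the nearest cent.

$6,300.00

Penalty periods: ⌈124/30⌉ = 5; penalty = 5 × 2% × $63,000.00 = $6,300.00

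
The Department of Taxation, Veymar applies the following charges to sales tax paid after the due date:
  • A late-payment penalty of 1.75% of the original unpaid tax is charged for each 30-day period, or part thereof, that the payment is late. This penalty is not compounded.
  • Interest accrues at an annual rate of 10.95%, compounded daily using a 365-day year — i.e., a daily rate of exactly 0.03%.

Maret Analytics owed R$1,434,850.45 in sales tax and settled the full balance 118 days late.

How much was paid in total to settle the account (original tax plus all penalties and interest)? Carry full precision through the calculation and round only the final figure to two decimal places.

R$1,586,985.55

Penalty periods: ⌈118/30⌉ = 4; penalty = 4 × 1.75% × R$1,434,850.45 = R$100,439.53…
Interest: R$1,434,850.45 × ((1 + 0.0003)^118 − 1) = R$1,434,850.45 × 0.03602854… = R$51,695.5659…
Total = R$1,434,850.45 + R$100,439.5315 + R$51,695.5659… = R$1,586,985.55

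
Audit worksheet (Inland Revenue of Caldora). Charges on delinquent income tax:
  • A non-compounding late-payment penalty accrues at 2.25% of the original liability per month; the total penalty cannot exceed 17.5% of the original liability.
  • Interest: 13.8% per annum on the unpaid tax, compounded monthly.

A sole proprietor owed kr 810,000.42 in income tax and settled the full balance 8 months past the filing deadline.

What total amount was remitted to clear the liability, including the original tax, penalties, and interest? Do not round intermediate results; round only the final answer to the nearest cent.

kr 1,029,339.95

Penalty (uncapped): 8 × 2.25% × kr 810,000.42 = kr 145,800.08…; cap = 17.5% × kr 810,000.42 = kr 141,750.07… → penalty = kr 141,750.07…
Interest (13.8%/yr ÷ 12 = 1.15%/month): kr 810,000.42 × ((1 + 0.0115)^8 − 1) = kr 77,589.4580…
Total = kr 810,000.42 + kr 141,750.0735 + kr 77,589.4580… = kr 1,029,339.95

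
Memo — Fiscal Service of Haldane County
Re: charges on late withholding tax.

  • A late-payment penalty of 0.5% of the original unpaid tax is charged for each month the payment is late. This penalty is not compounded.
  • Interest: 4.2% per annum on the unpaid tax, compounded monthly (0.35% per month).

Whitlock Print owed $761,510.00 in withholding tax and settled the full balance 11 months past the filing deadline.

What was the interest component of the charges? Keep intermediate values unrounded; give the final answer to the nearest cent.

Interest: $761,510.00 × ((1 + 0.0035)^11 − 1) = $761,510.00 × 0.0391809… = $29,836.6275…

$29,836.63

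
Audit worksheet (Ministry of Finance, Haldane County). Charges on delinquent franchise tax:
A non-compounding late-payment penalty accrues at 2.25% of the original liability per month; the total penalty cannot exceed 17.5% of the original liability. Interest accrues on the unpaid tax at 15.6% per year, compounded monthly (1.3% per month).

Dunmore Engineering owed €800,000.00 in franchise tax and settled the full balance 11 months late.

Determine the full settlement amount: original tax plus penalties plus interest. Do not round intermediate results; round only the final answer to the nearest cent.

Penalty (uncapped): 11 × 2.25% × €800,000.00 = €198,000.00; cap = 17.5% × €800,000.00 = €140,000.00 → penalty = €140,000.00
Interest: €800,000.00 × ((1 + 0.013)^11 − 1) = €800,000.00 × 0.1526671… = €122,133.6831…
Total = €800,000.00 + €140,000.0000 + €122,133.6831… = €1,062,133.68

€1,062,133.68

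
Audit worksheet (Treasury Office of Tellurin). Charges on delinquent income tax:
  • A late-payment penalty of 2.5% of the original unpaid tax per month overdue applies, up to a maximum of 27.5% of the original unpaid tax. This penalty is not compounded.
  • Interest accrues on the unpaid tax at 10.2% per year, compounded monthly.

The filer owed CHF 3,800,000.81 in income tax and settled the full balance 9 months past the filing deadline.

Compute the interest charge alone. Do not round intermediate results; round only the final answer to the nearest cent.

Interest (10.2%/yr ÷ 12 = 0.85%/month): CHF 3,800,000.81 × ((1 + 0.0085)^9 − 1) = CHF 300,782.4135…

CHF 300,782.41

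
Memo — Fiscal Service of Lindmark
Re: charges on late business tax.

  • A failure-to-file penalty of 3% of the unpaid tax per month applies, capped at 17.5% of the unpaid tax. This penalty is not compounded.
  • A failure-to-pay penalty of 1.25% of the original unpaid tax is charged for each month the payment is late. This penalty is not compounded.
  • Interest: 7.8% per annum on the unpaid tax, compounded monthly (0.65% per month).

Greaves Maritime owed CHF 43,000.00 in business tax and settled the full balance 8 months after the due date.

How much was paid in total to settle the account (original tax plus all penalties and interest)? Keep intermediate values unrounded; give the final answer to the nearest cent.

Failure-to-file: 8 × 3% × CHF 43,000.00 = CHF 10,320.00, capped at 17.5% × CHF 43,000.00 = CHF 7,525.00
Failure-to-pay penalty = 1.25% × CHF 43,000.00 × 8 mo = CHF 4,300.00
Interest: CHF 43,000.00 × ((1 + 0.0065)^8 − 1) = CHF 43,000.00 × 0.0531985… = CHF 2,287.5357…
Total = CHF 43,000.00 + CHF 11,825.0000 + CHF 2,287.5357… = CHF 57,112.54

CHF 57,112.54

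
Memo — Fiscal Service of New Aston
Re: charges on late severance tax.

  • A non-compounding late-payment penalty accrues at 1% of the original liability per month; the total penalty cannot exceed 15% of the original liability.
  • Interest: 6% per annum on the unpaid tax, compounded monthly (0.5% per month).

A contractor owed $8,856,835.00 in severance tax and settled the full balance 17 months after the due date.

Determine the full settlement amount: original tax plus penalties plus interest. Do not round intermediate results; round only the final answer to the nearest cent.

Penalty (uncapped): 17 × 1% × $8,856,835.00 = $1,505,661.95; cap = 15% × $8,856,835.00 = $1,328,525.25 → penalty = $1,328,525.25
Interest: $8,856,835.00 × ((1 + 0.005)^17 − 1) = $8,856,835.00 × 0.0884865… = $783,710.3925…
Total = $8,856,835.00 + $1,328,525.2500 + $783,710.3925… = $10,969,070.64

$10,969,070.64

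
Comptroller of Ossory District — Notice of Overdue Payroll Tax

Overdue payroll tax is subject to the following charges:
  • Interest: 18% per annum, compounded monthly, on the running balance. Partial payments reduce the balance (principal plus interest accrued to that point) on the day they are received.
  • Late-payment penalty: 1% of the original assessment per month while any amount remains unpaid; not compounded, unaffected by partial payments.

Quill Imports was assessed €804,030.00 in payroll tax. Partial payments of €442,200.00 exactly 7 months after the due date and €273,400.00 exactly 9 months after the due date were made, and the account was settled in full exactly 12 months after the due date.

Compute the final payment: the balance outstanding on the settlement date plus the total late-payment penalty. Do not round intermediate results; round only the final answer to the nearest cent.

Monthly rate = 18% ÷ 12 = 1.5%
Balance at month 7: €804,030.0000 × (1 + 0.015)^7 = €892,348.6053…
After €442,200.00 payment: €892,348.6053… − €442,200.00 = €450,148.6053…
Balance at month 9: €450,148.6053… × (1 + 0.015)^2 = €463,754.3469…
After €273,400.00 payment: €463,754.3469… − €273,400.00 = €190,354.3469…
Balance at month 12: €190,354.3469… × (1 + 0.015)^3 = €199,049.4242…
Penalty: 12 × 1% × €804,030.00 = €96,483.60
Final settlement = outstanding balance + penalty = €199,049.4242… + €96,483.60 = €295,533.02

€295,533.02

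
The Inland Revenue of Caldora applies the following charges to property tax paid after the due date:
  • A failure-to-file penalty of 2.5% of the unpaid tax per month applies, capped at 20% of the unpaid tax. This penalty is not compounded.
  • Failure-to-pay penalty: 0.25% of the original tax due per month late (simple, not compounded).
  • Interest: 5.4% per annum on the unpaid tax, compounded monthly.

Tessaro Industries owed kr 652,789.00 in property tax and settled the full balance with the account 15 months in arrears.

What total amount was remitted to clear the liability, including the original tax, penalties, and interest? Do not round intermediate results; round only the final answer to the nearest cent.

kr 853,305.07

Failure-to-file: 15 × 2.5% × kr 652,789.00 = kr 244,795.88…, capped at 20% × kr 652,789.00 = kr 130,557.80
Failure-to-pay penalty = 0.25% × kr 652,789.00 × 15 mo = kr 24,479.59…
Interest (5.4%/yr ÷ 12 = 0.45%/month): kr 652,789.00 × ((1 + 0.0045)^15 − 1) = kr 45,478.6850…
Total = kr 652,789.00 + kr 155,037.3875 + kr 45,478.6850… = kr 853,305.07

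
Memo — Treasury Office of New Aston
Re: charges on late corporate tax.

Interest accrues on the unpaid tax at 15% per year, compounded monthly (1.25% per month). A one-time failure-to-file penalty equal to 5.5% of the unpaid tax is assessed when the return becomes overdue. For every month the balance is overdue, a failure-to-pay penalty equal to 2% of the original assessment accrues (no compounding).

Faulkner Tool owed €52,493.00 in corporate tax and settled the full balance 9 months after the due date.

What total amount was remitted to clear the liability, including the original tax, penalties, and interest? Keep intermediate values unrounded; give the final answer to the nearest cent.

Failure-to-file penalty: 5.5% × €52,493.00 = €2,887.12…
Failure-to-pay penalty = 2% × €52,493.00 × 9 mo = €9,448.74
Interest: €52,493.00 × ((1 + 0.0125)^9 − 1) = €52,493.00 × 0.1182922… = €6,209.5113…
Total = €52,493.00 + €12,335.8550 + €6,209.5113… = €71,038.37

€71,038.37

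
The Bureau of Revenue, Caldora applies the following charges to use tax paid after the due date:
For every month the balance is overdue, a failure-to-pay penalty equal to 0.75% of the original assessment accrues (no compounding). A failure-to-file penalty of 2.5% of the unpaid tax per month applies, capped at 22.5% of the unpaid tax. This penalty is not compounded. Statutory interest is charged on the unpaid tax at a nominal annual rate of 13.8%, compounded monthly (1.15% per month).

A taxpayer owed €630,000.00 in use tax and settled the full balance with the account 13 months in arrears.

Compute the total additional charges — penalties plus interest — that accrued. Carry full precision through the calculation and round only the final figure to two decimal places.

Failure-to-file: 13 × 2.5% × €630,000.00 = €204,750.00, capped at 22.5% × €630,000.00 = €141,750.00
Failure-to-pay penalty = 0.75% × €630,000.00 × 13 mo = €61,425.00
Interest: €630,000.00 × ((1 + 0.0115)^13 − 1) = €630,000.00 × 0.1602632… = €100,965.8403…
Penalties + interest = €203,175.0000 + €100,965.8403… = €304,140.84

€304,140.84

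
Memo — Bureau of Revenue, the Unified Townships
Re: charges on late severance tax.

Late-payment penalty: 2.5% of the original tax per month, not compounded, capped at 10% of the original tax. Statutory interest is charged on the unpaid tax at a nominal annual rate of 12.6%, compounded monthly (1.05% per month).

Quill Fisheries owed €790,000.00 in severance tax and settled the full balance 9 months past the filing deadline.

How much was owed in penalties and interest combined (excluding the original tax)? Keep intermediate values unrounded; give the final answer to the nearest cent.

€156,868.55

Penalty (uncapped): 9 × 2.5% × €790,000.00 = €177,750.00; cap = 10% × €790,000.00 = €79,000.00 → penalty = €79,000.00
Interest: €790,000.00 × ((1 + 0.0105)^9 − 1) = €790,000.00 × 0.0985678… = €77,868.5527…
Penalties + interest = €79,000.0000 + €77,868.5527… = €156,868.55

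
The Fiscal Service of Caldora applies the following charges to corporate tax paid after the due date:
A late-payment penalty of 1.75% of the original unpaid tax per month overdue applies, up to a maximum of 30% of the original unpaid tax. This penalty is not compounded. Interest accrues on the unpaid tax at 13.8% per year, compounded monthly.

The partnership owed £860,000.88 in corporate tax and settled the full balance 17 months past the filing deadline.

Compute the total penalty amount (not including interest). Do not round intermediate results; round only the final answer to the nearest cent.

£255,850.26

Penalty: 17 × 1.75% × £860,000.88 = £255,850.26… (below the 30% cap of £258,000.26…)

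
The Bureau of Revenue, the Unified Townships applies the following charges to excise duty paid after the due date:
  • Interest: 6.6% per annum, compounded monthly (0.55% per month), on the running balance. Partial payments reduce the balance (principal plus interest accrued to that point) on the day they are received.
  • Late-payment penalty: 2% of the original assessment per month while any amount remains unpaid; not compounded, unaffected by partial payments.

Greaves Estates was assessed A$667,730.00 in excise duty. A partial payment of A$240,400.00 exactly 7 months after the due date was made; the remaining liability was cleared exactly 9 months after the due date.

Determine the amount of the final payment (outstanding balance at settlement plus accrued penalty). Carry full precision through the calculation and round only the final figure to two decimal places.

A$578,658.93

Balance at month 7: A$667,730.0000 × (1 + 0.0055)^7 = A$693,865.6902…
After A$240,400.00 payment: A$693,865.6902… − A$240,400.00 = A$453,465.6902…
Balance at month 9: A$453,465.6902… × (1 + 0.0055)^2 = A$458,467.5301…
Penalty: 9 × 2% × A$667,730.00 = A$120,191.40
Final settlement = outstanding balance + penalty = A$458,467.5301… + A$120,191.40 = A$578,658.93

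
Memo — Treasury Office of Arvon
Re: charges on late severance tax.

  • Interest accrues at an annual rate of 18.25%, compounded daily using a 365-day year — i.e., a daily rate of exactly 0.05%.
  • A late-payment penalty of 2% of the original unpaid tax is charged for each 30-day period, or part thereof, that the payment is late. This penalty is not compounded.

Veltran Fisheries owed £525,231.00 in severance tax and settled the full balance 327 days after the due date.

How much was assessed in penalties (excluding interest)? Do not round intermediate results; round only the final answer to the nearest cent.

Penalty periods: ⌈327/30⌉ = 11; penalty = 11 × 2% × £525,231.00 = £115,550.82

£115,550.82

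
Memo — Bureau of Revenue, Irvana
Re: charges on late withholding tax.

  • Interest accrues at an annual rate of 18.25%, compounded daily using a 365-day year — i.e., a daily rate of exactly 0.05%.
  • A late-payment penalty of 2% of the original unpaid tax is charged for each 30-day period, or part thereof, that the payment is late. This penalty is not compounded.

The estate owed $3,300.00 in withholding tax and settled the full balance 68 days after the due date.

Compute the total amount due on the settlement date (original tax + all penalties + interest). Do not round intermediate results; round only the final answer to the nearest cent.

Penalty periods: ⌈68/30⌉ = 3; penalty = 3 × 2% × $3,300.00 = $198.00
Interest: $3,300.00 × ((1 + 0.0005)^68 − 1) = $3,300.00 × 0.03457582… = $114.1002…
Total = $3,300.00 + $198.0000 + $114.1002… = $3,612.10

$3,612.10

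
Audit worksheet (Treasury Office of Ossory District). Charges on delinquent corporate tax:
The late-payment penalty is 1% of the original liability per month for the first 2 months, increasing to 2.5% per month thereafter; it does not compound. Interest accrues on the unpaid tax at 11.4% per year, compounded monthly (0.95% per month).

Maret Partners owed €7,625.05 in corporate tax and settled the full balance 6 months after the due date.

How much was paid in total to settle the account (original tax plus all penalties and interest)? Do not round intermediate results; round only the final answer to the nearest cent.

Penalty, months 1–2: 2 × 1% × €7,625.05 = €152.50…
Penalty, months 3–6: 4 × 2.5% × €7,625.05 = €762.51…
Interest: €7,625.05 × ((1 + 0.0095)^6 − 1) = €7,625.05 × 0.0583710… = €445.0819…
Total = €7,625.05 + €915.0060 + €445.0819… = €8,985.14

€8,985.14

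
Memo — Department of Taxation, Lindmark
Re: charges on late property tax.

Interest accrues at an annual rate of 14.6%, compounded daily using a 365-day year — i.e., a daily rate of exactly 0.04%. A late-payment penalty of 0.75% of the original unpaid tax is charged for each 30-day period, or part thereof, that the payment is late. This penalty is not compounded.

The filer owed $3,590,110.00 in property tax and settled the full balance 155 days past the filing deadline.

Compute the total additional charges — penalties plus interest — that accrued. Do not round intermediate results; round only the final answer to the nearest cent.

$391,139.45

Penalty periods: ⌈155/30⌉ = 6; penalty = 6 × 0.75% × $3,590,110.00 = $161,554.95
Interest: $3,590,110.00 × ((1 + 0.0004)^155 − 1) = $3,590,110.00 × 0.06394916… = $229,584.5016…
Penalties + interest = $161,554.9500 + $229,584.5016… = $391,139.45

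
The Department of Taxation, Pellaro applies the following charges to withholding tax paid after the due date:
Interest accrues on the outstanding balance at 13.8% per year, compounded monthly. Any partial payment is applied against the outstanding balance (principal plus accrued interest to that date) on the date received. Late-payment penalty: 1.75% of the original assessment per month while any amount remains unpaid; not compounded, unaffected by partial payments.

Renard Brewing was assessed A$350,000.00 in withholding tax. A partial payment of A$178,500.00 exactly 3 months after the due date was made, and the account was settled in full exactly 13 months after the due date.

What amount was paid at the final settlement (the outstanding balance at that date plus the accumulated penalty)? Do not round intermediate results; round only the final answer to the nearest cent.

Monthly rate = 13.8% ÷ 12 = 1.15%
Balance at month 3: A$350,000.0000 × (1 + 0.0115)^3 = A$362,214.3948…
After A$178,500.00 payment: A$362,214.3948… − A$178,500.00 = A$183,714.3948…
Balance at month 13: A$183,714.3948… × (1 + 0.0115)^10 = A$205,969.0935…
Penalty: 13 × 1.75% × A$350,000.00 = A$79,625.00
Final settlement = outstanding balance + penalty = A$205,969.0935… + A$79,625.00 = A$285,594.09

A$285,594.09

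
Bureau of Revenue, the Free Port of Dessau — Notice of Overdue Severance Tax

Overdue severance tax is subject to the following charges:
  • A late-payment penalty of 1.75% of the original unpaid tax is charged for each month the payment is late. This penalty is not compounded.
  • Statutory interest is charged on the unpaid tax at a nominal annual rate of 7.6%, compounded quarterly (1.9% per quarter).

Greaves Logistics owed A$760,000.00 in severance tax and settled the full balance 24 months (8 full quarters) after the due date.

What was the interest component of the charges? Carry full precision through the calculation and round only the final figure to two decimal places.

Interest: A$760,000.00 × ((1 + 0.019)^8 − 1) = A$760,000.00 × 0.1625014… = A$123,501.0385…

A$123,501.04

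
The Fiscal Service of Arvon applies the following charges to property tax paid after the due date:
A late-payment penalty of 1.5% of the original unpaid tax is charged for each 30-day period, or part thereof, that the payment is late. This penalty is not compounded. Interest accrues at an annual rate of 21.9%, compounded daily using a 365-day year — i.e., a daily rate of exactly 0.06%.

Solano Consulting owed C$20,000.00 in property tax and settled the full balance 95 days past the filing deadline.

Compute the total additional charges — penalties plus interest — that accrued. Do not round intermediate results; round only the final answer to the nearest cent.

C$2,372.75

Penalty periods: ⌈95/30⌉ = 4; penalty = 4 × 1.5% × C$20,000.00 = C$1,200.00
Interest: C$20,000.00 × ((1 + 0.0006)^95 − 1) = C$20,000.00 × 0.05863771… = C$1,172.7543…
Penalties + interest = C$1,200.0000 + C$1,172.7543… = C$2,372.75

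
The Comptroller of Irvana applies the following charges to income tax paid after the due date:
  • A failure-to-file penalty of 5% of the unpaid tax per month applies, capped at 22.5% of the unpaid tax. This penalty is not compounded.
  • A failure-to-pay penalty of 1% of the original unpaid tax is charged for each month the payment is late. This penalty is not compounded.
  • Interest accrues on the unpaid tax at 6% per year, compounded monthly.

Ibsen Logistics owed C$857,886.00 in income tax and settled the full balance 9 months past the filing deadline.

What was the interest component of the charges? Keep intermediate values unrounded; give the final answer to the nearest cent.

Interest (6%/yr ÷ 12 = 0.5%/month): C$857,886.00 × ((1 + 0.005)^9 − 1) = C$39,386.0431…

C$39,386.04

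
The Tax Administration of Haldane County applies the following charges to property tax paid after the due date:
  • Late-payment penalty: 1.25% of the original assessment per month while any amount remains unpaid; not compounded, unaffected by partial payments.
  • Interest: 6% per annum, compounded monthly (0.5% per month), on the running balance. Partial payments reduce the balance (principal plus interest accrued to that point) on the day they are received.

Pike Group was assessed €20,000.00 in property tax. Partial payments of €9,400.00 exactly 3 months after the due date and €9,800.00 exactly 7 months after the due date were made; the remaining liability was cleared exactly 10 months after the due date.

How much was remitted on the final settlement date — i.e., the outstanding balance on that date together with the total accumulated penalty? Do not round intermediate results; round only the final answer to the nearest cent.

€3,841.09

Balance at month 3: €20,000.0000 × (1 + 0.005)^3 = €20,301.5025
After €9,400.00 payment: €20,301.5025 − €9,400.00 = €10,901.5025
Balance at month 7: €10,901.5025 × (1 + 0.005)^4 = €11,121.1732…
After €9,800.00 payment: €11,121.1732… − €9,800.00 = €1,321.1732…
Balance at month 10: €1,321.1732… × (1 + 0.005)^3 = €1,341.0901…
Penalty: 10 × 1.25% × €20,000.00 = €2,500.00
Final settlement = outstanding balance + penalty = €1,341.0901… + €2,500.00 = €3,841.09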